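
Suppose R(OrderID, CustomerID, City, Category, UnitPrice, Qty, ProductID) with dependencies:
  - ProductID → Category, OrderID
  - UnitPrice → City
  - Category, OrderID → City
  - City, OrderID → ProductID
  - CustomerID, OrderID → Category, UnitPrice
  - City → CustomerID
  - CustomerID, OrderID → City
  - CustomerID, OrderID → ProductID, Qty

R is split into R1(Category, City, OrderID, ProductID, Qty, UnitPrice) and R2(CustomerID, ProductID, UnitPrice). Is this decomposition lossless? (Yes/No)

Common attributes: {ProductID, UnitPrice}; their closure is {Category, City, CustomerID, OrderID, ProductID, Qty, UnitPrice}.
This includes all of R1, so the common attributes are a superkey of R1 — the join is lossless.

Yes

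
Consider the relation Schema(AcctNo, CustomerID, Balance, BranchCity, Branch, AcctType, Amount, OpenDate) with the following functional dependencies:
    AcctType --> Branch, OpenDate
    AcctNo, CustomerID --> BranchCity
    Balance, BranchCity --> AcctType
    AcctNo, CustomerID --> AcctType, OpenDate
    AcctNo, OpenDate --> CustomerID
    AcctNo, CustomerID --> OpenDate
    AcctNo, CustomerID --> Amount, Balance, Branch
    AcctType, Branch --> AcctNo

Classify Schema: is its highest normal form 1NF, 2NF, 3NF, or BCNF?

Candidate keys: {AcctNo, CustomerID}, {AcctNo, OpenDate}, {AcctType}, {Balance, BranchCity}. Prime attributes: {AcctNo, AcctType, Balance, BranchCity, CustomerID, OpenDate}.
Each dependency's left side is a superkey — BCNF holds.

BCNF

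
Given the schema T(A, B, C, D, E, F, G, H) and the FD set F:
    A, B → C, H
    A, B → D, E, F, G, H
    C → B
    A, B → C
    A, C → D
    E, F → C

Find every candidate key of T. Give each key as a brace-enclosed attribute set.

{A, B}, {A, C}, {A, E, F}

No FD produces {A}, so it must be in every candidate key.
Closure of {A, B} is {A, B, C, D, E, F, G, H}, the whole schema; {A, B} is a candidate key.
Closure of {A, C} is {A, B, C, D, E, F, G, H}, the whole schema; {A, C} is a candidate key.
Closure of {A, E, F} is {A, B, C, D, E, F, G, H}, the whole schema; {A, E, F} is a candidate key.
No proper subset of any of these is a key, and no other minimal superkey exists.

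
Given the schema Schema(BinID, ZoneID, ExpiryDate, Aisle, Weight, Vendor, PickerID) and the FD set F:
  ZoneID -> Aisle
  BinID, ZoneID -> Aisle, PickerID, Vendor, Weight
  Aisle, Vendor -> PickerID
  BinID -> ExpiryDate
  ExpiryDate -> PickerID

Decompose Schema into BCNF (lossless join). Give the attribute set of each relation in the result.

{Aisle, ZoneID}; {BinID, ExpiryDate}; {BinID, Vendor, Weight, ZoneID}; {ExpiryDate, PickerID}

Candidate key of the original relation: {BinID, ZoneID}.
{Aisle, BinID, ExpiryDate, PickerID, Vendor, Weight, ZoneID}: {ZoneID} determines {Aisle, ZoneID} here but is not a superkey — split on ZoneID -> Aisle, giving {Aisle, ZoneID} and {BinID, ExpiryDate, PickerID, Vendor, Weight, ZoneID}.
{Aisle, ZoneID} is in BCNF.
{BinID, ExpiryDate, PickerID, Vendor, Weight, ZoneID}: {BinID} determines {BinID, ExpiryDate, PickerID} here but is not a superkey — split on BinID -> ExpiryDate, PickerID, giving {BinID, ExpiryDate, PickerID} and {BinID, Vendor, Weight, ZoneID}.
{BinID, ExpiryDate, PickerID}: {ExpiryDate} determines {ExpiryDate, PickerID} here but is not a superkey — split on ExpiryDate -> PickerID, giving {ExpiryDate, PickerID} and {BinID, ExpiryDate}.
{ExpiryDate, PickerID} is in BCNF.
{BinID, ExpiryDate} is in BCNF.
{BinID, Vendor, Weight, ZoneID} is in BCNF.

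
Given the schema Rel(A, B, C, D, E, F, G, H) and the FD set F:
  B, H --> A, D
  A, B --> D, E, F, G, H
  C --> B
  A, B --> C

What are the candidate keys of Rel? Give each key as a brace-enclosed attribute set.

{A, B}, {A, C}, {B, H}, {C, H}

{A, B}⁺ = {A, B, C, D, E, F, G, H} — all of the relation — so {A, B} is a candidate key.
{A, C}⁺ = {A, B, C, D, E, F, G, H} — all of the relation — so {A, C} is a candidate key.
{B, H}⁺ = {A, B, C, D, E, F, G, H} — all of the relation — so {B, H} is a candidate key.
{C, H}⁺ = {A, B, C, D, E, F, G, H} — all of the relation — so {C, H} is a candidate key.
Any other superkey properly contains one of these, so there are no further candidate keys.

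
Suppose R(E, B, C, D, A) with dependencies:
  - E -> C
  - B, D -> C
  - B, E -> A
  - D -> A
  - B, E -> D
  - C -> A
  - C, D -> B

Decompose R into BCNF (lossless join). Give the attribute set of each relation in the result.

{A, C}; {B, D, E}; {C, E}

Candidate keys of the original relation: {B, E}, {D, E}.
Within {A, B, C, D, E}: {E}⁺ ∩ {A, B, C, D, E} = {A, C, E}, not the whole set, so E -> A, C violates BCNF; decompose into {A, C, E} and {B, D, E}.
Within {A, C, E}: {C}⁺ ∩ {A, C, E} = {A, C}, not the whole set, so C -> A violates BCNF; decompose into {A, C} and {C, E}.
{A, C} has no BCNF violation.
{C, E} has no BCNF violation.
{B, D, E} has no BCNF violation.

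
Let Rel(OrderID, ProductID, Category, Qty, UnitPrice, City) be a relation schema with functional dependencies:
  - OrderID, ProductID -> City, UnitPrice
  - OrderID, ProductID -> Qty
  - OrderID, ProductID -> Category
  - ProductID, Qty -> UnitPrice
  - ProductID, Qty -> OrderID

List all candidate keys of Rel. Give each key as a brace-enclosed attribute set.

{OrderID, ProductID}, {ProductID, Qty}

Attributes never on any right-hand side: {ProductID} — every candidate key must contain it.
Closure of {OrderID, ProductID} is {Category, City, OrderID, ProductID, Qty, UnitPrice}, the whole schema; {OrderID, ProductID} is a candidate key.
Closure of {ProductID, Qty} is {Category, City, OrderID, ProductID, Qty, UnitPrice}, the whole schema; {ProductID, Qty} is a candidate key.
Any other superkey properly contains one of these, so there are no further candidate keys.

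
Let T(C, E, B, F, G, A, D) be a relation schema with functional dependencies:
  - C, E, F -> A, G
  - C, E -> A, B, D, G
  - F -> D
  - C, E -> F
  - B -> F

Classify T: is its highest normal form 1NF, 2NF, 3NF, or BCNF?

2NF

Candidate key: {C, E}. Prime attributes: {C, E}.
F -> D breaks BCNF: {F}⁺ = {D, F}, so {F} is not a superkey.
Because {D} is non-prime and the left side of F -> D is not a superkey, the relation is not in 3NF.
No proper subset of a key has a non-prime attribute in its closure, so there is no partial dependency; 2NF holds.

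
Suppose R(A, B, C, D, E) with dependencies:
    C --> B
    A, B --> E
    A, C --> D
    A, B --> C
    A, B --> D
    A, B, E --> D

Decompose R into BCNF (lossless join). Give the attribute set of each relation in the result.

{A, C, D, E}; {B, C}

Candidate keys of the original relation: {A, B}, {A, C}.
In {A, B, C, D, E}, {C} is not a superkey ({C}⁺ restricted to this set is {B, C}), so split on C --> B into {B, C} and {A, C, D, E}.
{B, C} is in BCNF.
{A, C, D, E} is in BCNF.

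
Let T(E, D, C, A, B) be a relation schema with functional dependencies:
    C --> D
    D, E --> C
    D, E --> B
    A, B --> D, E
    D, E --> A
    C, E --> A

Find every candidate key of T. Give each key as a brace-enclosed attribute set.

{A, B}⁺ = {A, B, C, D, E}, which is every attribute, so {A, B} is a candidate key.
{C, E}⁺ = {A, B, C, D, E}, which is every attribute, so {C, E} is a candidate key.
{D, E}⁺ = {A, B, C, D, E}, which is every attribute, so {D, E} is a candidate key.
Any other superkey properly contains one of these, so there are no further candidate keys.

{A, B}, {C, E}, {D, E}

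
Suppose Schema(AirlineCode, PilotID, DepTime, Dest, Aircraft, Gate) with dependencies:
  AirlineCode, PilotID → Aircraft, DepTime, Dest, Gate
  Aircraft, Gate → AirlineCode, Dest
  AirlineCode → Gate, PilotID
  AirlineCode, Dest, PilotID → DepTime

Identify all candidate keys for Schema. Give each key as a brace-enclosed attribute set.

{AirlineCode}⁺ = {Aircraft, AirlineCode, DepTime, Dest, Gate, PilotID} — all of the relation — so {AirlineCode} is a candidate key.
{Aircraft, Gate}⁺ = {Aircraft, AirlineCode, DepTime, Dest, Gate, PilotID} — all of the relation — so {Aircraft, Gate} is a candidate key.
No proper subset of any of these is a key, and no other minimal superkey exists.

{Aircraft, Gate}, {AirlineCode}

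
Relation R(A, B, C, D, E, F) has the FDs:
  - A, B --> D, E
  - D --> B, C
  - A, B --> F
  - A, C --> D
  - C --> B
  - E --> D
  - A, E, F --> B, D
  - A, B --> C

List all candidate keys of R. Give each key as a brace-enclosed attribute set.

{A, B}, {A, C}, {A, D}, {A, E}

Attributes never on any right-hand side: {A} — every candidate key must contain it.
{A, B}⁺ = {A, B, C, D, E, F}, which is every attribute, so {A, B} is a candidate key.
{A, C}⁺ = {A, B, C, D, E, F}, which is every attribute, so {A, C} is a candidate key.
{A, D}⁺ = {A, B, C, D, E, F}, which is every attribute, so {A, D} is a candidate key.
{A, E}⁺ = {A, B, C, D, E, F}, which is every attribute, so {A, E} is a candidate key.
Any other superkey properly contains one of these, so there are no further candidate keys.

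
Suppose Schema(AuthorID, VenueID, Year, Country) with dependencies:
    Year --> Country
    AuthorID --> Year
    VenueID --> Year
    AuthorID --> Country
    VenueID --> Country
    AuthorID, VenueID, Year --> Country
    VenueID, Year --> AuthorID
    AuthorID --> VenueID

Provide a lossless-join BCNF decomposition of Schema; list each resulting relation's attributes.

{AuthorID, VenueID, Year}; {Country, Year}

Candidate keys of the original relation: {AuthorID}, {VenueID}.
In {AuthorID, Country, VenueID, Year}, {Year} is not a superkey ({Year}⁺ restricted to this set is {Country, Year}), so split on Year --> Country into {Country, Year} and {AuthorID, VenueID, Year}.
{Country, Year} has no BCNF violation.
{AuthorID, VenueID, Year} has no BCNF violation.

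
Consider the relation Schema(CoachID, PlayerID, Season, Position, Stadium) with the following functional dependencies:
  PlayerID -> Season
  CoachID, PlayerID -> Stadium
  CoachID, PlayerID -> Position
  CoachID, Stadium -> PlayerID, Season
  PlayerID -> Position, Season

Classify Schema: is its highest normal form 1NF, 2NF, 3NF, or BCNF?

1NF

Candidate keys: {CoachID, PlayerID}, {CoachID, Stadium}. Prime attributes: {CoachID, PlayerID, Stadium}.
For PlayerID -> Season we have {PlayerID}⁺ = {PlayerID, Position, Season}; {PlayerID} is not a superkey, so BCNF fails.
PlayerID -> Season determines the non-prime attribute {Season} from a non-superkey — 3NF is violated.
The proper key subset {PlayerID} of {CoachID, PlayerID} determines non-prime {Position, Season}, so the relation is not even in 2NF.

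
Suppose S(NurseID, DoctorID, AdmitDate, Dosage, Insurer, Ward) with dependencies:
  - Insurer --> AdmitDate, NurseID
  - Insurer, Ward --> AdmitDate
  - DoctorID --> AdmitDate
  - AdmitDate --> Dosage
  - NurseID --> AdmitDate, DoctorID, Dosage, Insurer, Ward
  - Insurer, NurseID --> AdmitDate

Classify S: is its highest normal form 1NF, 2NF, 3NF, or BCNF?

2NF

Candidate keys: {Insurer}, {NurseID}. Prime attributes: {Insurer, NurseID}.
For DoctorID --> AdmitDate we have {DoctorID}⁺ = {AdmitDate, DoctorID, Dosage}; {DoctorID} is not a superkey, so BCNF fails.
DoctorID --> AdmitDate determines the non-prime attribute {AdmitDate} from a non-superkey — 3NF is violated.
All keys have size 1, which rules out partial dependencies — 2NF is satisfied.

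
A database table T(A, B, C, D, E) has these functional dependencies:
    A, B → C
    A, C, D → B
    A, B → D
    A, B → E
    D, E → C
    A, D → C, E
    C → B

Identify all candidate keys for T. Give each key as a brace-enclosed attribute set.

Attributes never on any right-hand side: {A} — every candidate key must contain it.
{A, B} is a candidate key since {A, B}⁺ = {A, B, C, D, E} covers every attribute.
{A, C} is a candidate key since {A, C}⁺ = {A, B, C, D, E} covers every attribute.
{A, D} is a candidate key since {A, D}⁺ = {A, B, C, D, E} covers every attribute.
These are minimal and exhaustive — every other superkey contains one of them.

{A, B}, {A, C}, {A, D}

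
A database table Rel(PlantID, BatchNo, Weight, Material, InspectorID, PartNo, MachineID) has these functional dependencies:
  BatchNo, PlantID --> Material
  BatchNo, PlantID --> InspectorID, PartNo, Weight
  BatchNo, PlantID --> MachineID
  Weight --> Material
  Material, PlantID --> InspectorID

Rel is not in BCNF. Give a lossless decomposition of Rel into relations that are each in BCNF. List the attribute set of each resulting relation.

{BatchNo, MachineID, PartNo, PlantID, Weight}; {InspectorID, PlantID, Weight}; {Material, Weight}

Candidate key of the original relation: {BatchNo, PlantID}.
{BatchNo, InspectorID, MachineID, Material, PartNo, PlantID, Weight}: {Weight} determines {Material, Weight} here but is not a superkey — split on Weight --> Material, giving {Material, Weight} and {BatchNo, InspectorID, MachineID, PartNo, PlantID, Weight}.
{Material, Weight}: every determinant is a superkey — BCNF.
{BatchNo, InspectorID, MachineID, PartNo, PlantID, Weight}: {PlantID, Weight} determines {InspectorID, PlantID, Weight} here but is not a superkey — split on PlantID, Weight --> InspectorID, giving {InspectorID, PlantID, Weight} and {BatchNo, MachineID, PartNo, PlantID, Weight}.
{InspectorID, PlantID, Weight}: every determinant is a superkey — BCNF.
{BatchNo, MachineID, PartNo, PlantID, Weight}: every determinant is a superkey — BCNF.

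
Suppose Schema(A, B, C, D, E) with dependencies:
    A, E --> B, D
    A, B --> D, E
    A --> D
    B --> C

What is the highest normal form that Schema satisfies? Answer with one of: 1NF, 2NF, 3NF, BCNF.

Candidate keys: {A, B}, {A, E}. Prime attributes: {A, B, E}.
A --> D breaks BCNF: {A}⁺ = {A, D}, so {A} is not a superkey.
Because {D} is non-prime and the left side of A --> D is not a superkey, the relation is not in 3NF.
The proper key subset {A} of {A, B} determines non-prime {D}, so the relation is not even in 2NF.

1NF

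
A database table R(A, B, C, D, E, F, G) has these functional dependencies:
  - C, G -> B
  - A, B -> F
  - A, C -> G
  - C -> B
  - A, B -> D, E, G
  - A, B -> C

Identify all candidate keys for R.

{A, B}, {A, C}

Attributes never on any right-hand side: {A} — every candidate key must contain it.
Closure of {A, B} is {A, B, C, D, E, F, G}, the whole schema; {A, B} is a candidate key.
Closure of {A, C} is {A, B, C, D, E, F, G}, the whole schema; {A, C} is a candidate key.
No proper subset of any of these is a key, and no other minimal superkey exists.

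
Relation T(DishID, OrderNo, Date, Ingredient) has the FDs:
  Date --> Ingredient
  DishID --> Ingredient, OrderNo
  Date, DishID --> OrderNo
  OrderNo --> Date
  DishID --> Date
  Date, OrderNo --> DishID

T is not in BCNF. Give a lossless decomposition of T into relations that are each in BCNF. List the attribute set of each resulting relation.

Candidate keys of the original relation: {DishID}, {OrderNo}.
In {Date, DishID, Ingredient, OrderNo}, {Date} is not a superkey ({Date}⁺ restricted to this set is {Date, Ingredient}), so split on Date --> Ingredient into {Date, Ingredient} and {Date, DishID, OrderNo}.
{Date, Ingredient}: every determinant is a superkey — BCNF.
{Date, DishID, OrderNo}: every determinant is a superkey — BCNF.

{Date, DishID, OrderNo}; {Date, Ingredient}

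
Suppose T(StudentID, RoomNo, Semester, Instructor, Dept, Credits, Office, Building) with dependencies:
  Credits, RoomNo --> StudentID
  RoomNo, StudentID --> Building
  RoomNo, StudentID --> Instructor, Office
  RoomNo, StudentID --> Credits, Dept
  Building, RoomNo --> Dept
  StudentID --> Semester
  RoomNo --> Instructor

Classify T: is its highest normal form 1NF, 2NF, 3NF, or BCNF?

Candidate keys: {Credits, RoomNo}, {RoomNo, StudentID}. Prime attributes: {Credits, RoomNo, StudentID}.
For Building, RoomNo --> Dept we have {Building, RoomNo}⁺ = {Building, Dept, Instructor, RoomNo}; {Building, RoomNo} is not a superkey, so BCNF fails.
Because {Dept} is non-prime and the left side of Building, RoomNo --> Dept is not a superkey, the relation is not in 3NF.
Since {RoomNo} ⊂ {Credits, RoomNo} and {RoomNo}⁺ ⊇ {Instructor} with {Instructor} non-prime, there is a partial dependency; 2NF fails.

1NF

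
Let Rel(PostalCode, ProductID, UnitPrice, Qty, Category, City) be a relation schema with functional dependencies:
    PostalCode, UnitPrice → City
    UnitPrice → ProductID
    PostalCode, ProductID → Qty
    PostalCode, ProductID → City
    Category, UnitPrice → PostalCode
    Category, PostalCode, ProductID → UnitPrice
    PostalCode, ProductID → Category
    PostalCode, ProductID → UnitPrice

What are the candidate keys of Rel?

{Category, UnitPrice}, {PostalCode, ProductID}, {PostalCode, UnitPrice}

{Category, UnitPrice}⁺ = {Category, City, PostalCode, ProductID, Qty, UnitPrice} — all of the relation — so {Category, UnitPrice} is a candidate key.
{PostalCode, ProductID}⁺ = {Category, City, PostalCode, ProductID, Qty, UnitPrice} — all of the relation — so {PostalCode, ProductID} is a candidate key.
{PostalCode, UnitPrice}⁺ = {Category, City, PostalCode, ProductID, Qty, UnitPrice} — all of the relation — so {PostalCode, UnitPrice} is a candidate key.
Any other superkey properly contains one of these, so there are no further candidate keys.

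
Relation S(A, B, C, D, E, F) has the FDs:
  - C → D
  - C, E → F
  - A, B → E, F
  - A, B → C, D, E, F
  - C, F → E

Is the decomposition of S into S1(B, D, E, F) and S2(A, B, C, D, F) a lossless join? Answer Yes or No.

Common attributes: {B, D, F}; their closure is {B, D, F}.
Neither S1 nor S2 is contained in that closure, so the decomposition is lossy.

No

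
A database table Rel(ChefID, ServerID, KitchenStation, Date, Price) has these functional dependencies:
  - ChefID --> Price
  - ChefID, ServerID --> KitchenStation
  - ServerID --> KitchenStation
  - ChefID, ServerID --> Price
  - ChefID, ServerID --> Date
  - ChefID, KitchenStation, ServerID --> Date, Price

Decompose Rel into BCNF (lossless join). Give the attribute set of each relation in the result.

Candidate key of the original relation: {ChefID, ServerID}.
{ChefID, Date, KitchenStation, Price, ServerID}: {ChefID} determines {ChefID, Price} here but is not a superkey — split on ChefID --> Price, giving {ChefID, Price} and {ChefID, Date, KitchenStation, ServerID}.
{ChefID, Price} is in BCNF.
{ChefID, Date, KitchenStation, ServerID}: {ServerID} determines {KitchenStation, ServerID} here but is not a superkey — split on ServerID --> KitchenStation, giving {KitchenStation, ServerID} and {ChefID, Date, ServerID}.
{KitchenStation, ServerID} is in BCNF.
{ChefID, Date, ServerID} is in BCNF.

{ChefID, Date, ServerID}; {ChefID, Price}; {KitchenStation, ServerID}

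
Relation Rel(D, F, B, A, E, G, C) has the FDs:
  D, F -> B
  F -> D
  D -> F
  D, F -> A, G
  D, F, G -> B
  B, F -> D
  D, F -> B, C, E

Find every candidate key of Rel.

{D}, {F}

Closure of {D} is {A, B, C, D, E, F, G}, the whole schema; {D} is a candidate key.
Closure of {F} is {A, B, C, D, E, F, G}, the whole schema; {F} is a candidate key.
These are minimal and exhaustive — every other superkey contains one of them.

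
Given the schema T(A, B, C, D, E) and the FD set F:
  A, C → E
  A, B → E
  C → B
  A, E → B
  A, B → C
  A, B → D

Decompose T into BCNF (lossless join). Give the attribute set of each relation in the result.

{A, C, D, E}; {B, C}

Candidate keys of the original relation: {A, B}, {A, C}, {A, E}.
{A, B, C, D, E}: {C} determines {B, C} here but is not a superkey — split on C → B, giving {B, C} and {A, C, D, E}.
{B, C} is in BCNF.
{A, C, D, E} is in BCNF.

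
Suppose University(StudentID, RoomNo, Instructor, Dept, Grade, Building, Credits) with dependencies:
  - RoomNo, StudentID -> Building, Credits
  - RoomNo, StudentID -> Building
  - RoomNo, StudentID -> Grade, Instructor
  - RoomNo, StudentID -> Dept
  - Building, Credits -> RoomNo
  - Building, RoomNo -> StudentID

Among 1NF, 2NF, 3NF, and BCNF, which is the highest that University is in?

BCNF

Candidate keys: {Building, Credits}, {Building, RoomNo}, {RoomNo, StudentID}. Prime attributes: {Building, Credits, RoomNo, StudentID}.
The left-hand side of every FD is a superkey, so BCNF is satisfied.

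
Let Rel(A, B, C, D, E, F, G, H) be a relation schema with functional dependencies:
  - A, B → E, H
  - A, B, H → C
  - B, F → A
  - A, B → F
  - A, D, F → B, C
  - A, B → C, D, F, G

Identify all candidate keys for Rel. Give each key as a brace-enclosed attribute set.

{A, B}, {A, D, F}, {B, F}

{A, B} is a candidate key since {A, B}⁺ = {A, B, C, D, E, F, G, H} covers every attribute.
{B, F} is a candidate key since {B, F}⁺ = {A, B, C, D, E, F, G, H} covers every attribute.
{A, D, F} is a candidate key since {A, D, F}⁺ = {A, B, C, D, E, F, G, H} covers every attribute.
Any other superkey properly contains one of these, so there are no further candidate keys.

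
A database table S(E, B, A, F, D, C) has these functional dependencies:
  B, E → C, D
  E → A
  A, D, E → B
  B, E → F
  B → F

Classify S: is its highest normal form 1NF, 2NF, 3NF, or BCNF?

Candidate keys: {B, E}, {D, E}. Prime attributes: {B, D, E}.
E → A breaks BCNF: {E}⁺ = {A, E}, so {E} is not a superkey.
E → A determines the non-prime attribute {A} from a non-superkey — 3NF is violated.
{B} is a proper subset of the key {B, E}, and {B}⁺ contains the non-prime attribute {F} — a partial dependency, so 2NF is violated.

1NF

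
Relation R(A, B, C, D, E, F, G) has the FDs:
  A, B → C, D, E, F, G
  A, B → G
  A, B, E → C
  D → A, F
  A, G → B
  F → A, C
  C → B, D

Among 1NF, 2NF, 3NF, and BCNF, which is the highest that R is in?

Candidate keys: {A, B}, {A, G}, {C}, {D}, {F}. Prime attributes: {A, B, C, D, F, G}.
The left-hand side of every FD is a superkey, so BCNF is satisfied.

BCNF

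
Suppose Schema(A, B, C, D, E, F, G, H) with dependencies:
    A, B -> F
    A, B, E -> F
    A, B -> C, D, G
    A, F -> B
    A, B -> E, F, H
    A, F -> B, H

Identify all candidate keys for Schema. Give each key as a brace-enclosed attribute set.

{A, B}, {A, F}

Attributes never on any right-hand side: {A} — every candidate key must contain it.
{A, B}⁺ = {A, B, C, D, E, F, G, H} — all of the relation — so {A, B} is a candidate key.
{A, F}⁺ = {A, B, C, D, E, F, G, H} — all of the relation — so {A, F} is a candidate key.
Any other superkey properly contains one of these, so there are no further candidate keys.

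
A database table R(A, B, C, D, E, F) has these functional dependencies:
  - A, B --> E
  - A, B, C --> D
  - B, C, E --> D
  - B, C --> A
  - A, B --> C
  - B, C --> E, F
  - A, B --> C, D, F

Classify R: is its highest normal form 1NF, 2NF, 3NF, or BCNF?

BCNF

Candidate keys: {A, B}, {B, C}. Prime attributes: {A, B, C}.
Each dependency's left side is a superkey — BCNF holds.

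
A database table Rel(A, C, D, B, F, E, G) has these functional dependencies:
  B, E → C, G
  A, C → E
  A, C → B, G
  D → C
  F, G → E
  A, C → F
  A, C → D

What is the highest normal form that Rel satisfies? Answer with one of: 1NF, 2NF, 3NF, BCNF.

Candidate keys: {A, B, E}, {A, B, F, G}, {A, C}, {A, D}. Prime attributes: {A, B, C, D, E, F, G}.
B, E → C, G breaks BCNF: {B, E}⁺ = {B, C, E, G}, so {B, E} is not a superkey.
Its right-hand attributes {C, G} are all prime, as are those of every other non-superkey FD — the relation is in 3NF.

3NF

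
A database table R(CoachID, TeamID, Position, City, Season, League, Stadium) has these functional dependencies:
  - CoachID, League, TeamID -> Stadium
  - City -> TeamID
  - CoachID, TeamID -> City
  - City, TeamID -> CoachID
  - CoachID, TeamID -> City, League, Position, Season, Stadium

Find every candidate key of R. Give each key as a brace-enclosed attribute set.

{City}, {CoachID, TeamID}

{City}⁺ = {City, CoachID, League, Position, Season, Stadium, TeamID}, which is every attribute, so {City} is a candidate key.
{CoachID, TeamID}⁺ = {City, CoachID, League, Position, Season, Stadium, TeamID}, which is every attribute, so {CoachID, TeamID} is a candidate key.
These are minimal and exhaustive — every other superkey contains one of them.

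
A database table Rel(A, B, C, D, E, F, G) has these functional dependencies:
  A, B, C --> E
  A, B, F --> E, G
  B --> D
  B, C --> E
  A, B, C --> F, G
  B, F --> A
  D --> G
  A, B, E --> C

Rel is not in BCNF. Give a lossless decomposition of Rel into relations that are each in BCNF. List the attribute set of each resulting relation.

{A, B, C, F}; {B, C, E}; {B, D}; {D, G}

Candidate keys of the original relation: {A, B, C}, {A, B, E}, {B, F}.
Within {A, B, C, D, E, F, G}: {B}⁺ ∩ {A, B, C, D, E, F, G} = {B, D, G}, not the whole set, so B --> D, G violates BCNF; decompose into {B, D, G} and {A, B, C, E, F}.
Within {B, D, G}: {D}⁺ ∩ {B, D, G} = {D, G}, not the whole set, so D --> G violates BCNF; decompose into {D, G} and {B, D}.
{D, G}: every determinant is a superkey — BCNF.
{B, D}: every determinant is a superkey — BCNF.
Within {A, B, C, E, F}: {B, C}⁺ ∩ {A, B, C, E, F} = {B, C, E}, not the whole set, so B, C --> E violates BCNF; decompose into {B, C, E} and {A, B, C, F}.
{B, C, E}: every determinant is a superkey — BCNF.
{A, B, C, F}: every determinant is a superkey — BCNF.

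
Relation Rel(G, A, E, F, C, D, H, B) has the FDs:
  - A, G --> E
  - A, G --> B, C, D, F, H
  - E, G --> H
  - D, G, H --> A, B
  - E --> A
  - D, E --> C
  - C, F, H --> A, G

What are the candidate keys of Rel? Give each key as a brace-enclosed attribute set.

{A, G}⁺ = {A, B, C, D, E, F, G, H}, which is every attribute, so {A, G} is a candidate key.
{E, G}⁺ = {A, B, C, D, E, F, G, H}, which is every attribute, so {E, G} is a candidate key.
{C, F, H}⁺ = {A, B, C, D, E, F, G, H}, which is every attribute, so {C, F, H} is a candidate key.
{D, G, H}⁺ = {A, B, C, D, E, F, G, H}, which is every attribute, so {D, G, H} is a candidate key.
{D, E, F, H}⁺ = {A, B, C, D, E, F, G, H}, which is every attribute, so {D, E, F, H} is a candidate key.
No proper subset of any of these is a key, and no other minimal superkey exists.

{A, G}, {C, F, H}, {D, E, F, H}, {D, G, H}, {E, G}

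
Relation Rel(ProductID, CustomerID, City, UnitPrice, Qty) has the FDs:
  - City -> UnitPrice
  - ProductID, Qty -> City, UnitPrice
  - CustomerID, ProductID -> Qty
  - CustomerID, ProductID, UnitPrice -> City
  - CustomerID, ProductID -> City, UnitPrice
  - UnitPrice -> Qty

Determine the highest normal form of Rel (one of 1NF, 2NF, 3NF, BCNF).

Candidate key: {CustomerID, ProductID}. Prime attributes: {CustomerID, ProductID}.
City -> UnitPrice: {City}⁺ = {City, Qty, UnitPrice}, which is not all of the attributes, so the left side is not a superkey — BCNF is violated.
City -> UnitPrice has non-prime {UnitPrice} on the right and a non-superkey on the left, so 3NF fails.
Checking every proper subset of each key, none determines a non-prime attribute — 2NF is satisfied.

2NF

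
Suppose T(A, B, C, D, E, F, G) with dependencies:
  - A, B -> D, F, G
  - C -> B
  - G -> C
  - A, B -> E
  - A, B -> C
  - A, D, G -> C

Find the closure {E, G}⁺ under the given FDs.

{B, C, E, G}

Start with {E, G}.
G -> C applies; add {C} → now {C, E, G}.
C -> B applies; add {B} → now {B, C, E, G}.
No further FD applies.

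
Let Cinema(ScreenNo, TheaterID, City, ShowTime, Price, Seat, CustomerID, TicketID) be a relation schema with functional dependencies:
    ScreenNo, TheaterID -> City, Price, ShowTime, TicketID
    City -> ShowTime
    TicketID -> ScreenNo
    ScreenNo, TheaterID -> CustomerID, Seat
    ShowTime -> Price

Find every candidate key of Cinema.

{ScreenNo, TheaterID}, {TheaterID, TicketID}

Attributes never on any right-hand side: {TheaterID} — every candidate key must contain it.
{ScreenNo, TheaterID}⁺ = {City, CustomerID, Price, ScreenNo, Seat, ShowTime, TheaterID, TicketID} — all of the relation — so {ScreenNo, TheaterID} is a candidate key.
{TheaterID, TicketID}⁺ = {City, CustomerID, Price, ScreenNo, Seat, ShowTime, TheaterID, TicketID} — all of the relation — so {TheaterID, TicketID} is a candidate key.
These are minimal and exhaustive — every other superkey contains one of them.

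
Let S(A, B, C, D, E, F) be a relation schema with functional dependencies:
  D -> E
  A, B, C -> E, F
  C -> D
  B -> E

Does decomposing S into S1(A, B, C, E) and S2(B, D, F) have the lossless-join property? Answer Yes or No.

No

Common attributes: {B}; their closure is {B, E}.
Neither S1 nor S2 is contained in that closure, so the decomposition is lossy.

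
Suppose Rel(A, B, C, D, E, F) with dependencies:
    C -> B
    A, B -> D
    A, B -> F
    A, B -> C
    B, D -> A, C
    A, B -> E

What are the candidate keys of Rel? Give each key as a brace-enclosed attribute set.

{A, B}, {A, C}, {B, D}, {C, D}

{A, B}⁺ = {A, B, C, D, E, F} — all of the relation — so {A, B} is a candidate key.
{A, C}⁺ = {A, B, C, D, E, F} — all of the relation — so {A, C} is a candidate key.
{B, D}⁺ = {A, B, C, D, E, F} — all of the relation — so {B, D} is a candidate key.
{C, D}⁺ = {A, B, C, D, E, F} — all of the relation — so {C, D} is a candidate key.
Any other superkey properly contains one of these, so there are no further candidate keys.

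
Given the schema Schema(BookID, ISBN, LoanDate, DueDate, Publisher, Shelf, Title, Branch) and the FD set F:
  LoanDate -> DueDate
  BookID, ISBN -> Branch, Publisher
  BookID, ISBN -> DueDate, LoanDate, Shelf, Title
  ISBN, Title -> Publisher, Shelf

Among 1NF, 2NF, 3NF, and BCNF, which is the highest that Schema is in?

2NF

Candidate key: {BookID, ISBN}. Prime attributes: {BookID, ISBN}.
LoanDate -> DueDate: {LoanDate}⁺ = {DueDate, LoanDate}, which is not all of the attributes, so the left side is not a superkey — BCNF is violated.
LoanDate -> DueDate has non-prime {DueDate} on the right and a non-superkey on the left, so 3NF fails.
Checking every proper subset of each key, none determines a non-prime attribute — 2NF is satisfied.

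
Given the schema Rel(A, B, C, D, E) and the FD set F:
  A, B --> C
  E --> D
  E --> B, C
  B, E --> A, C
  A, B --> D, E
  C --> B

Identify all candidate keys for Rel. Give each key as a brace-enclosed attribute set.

{E} is a candidate key since {E}⁺ = {A, B, C, D, E} covers every attribute.
{A, B} is a candidate key since {A, B}⁺ = {A, B, C, D, E} covers every attribute.
{A, C} is a candidate key since {A, C}⁺ = {A, B, C, D, E} covers every attribute.
Any other superkey properly contains one of these, so there are no further candidate keys.

{A, B}, {A, C}, {E}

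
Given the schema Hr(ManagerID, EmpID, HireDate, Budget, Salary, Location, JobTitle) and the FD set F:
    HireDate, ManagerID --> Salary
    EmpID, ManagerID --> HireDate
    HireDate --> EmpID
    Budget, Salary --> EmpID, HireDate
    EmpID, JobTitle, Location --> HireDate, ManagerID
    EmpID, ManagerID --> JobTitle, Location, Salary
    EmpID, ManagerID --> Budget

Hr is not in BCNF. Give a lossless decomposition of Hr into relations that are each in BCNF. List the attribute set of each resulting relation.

Candidate keys of the original relation: {Budget, JobTitle, Location, Salary}, {Budget, ManagerID, Salary}, {EmpID, JobTitle, Location}, {EmpID, ManagerID}, {HireDate, JobTitle, Location}, {HireDate, ManagerID}.
In {Budget, EmpID, HireDate, JobTitle, Location, ManagerID, Salary}, {HireDate} is not a superkey ({HireDate}⁺ restricted to this set is {EmpID, HireDate}), so split on HireDate --> EmpID into {EmpID, HireDate} and {Budget, HireDate, JobTitle, Location, ManagerID, Salary}.
{EmpID, HireDate} is in BCNF.
In {Budget, HireDate, JobTitle, Location, ManagerID, Salary}, {Budget, Salary} is not a superkey ({Budget, Salary}⁺ restricted to this set is {Budget, HireDate, Salary}), so split on Budget, Salary --> HireDate into {Budget, HireDate, Salary} and {Budget, JobTitle, Location, ManagerID, Salary}.
{Budget, HireDate, Salary} is in BCNF.
{Budget, JobTitle, Location, ManagerID, Salary} is in BCNF.

{Budget, HireDate, Salary}; {Budget, JobTitle, Location, ManagerID, Salary}; {EmpID, HireDate}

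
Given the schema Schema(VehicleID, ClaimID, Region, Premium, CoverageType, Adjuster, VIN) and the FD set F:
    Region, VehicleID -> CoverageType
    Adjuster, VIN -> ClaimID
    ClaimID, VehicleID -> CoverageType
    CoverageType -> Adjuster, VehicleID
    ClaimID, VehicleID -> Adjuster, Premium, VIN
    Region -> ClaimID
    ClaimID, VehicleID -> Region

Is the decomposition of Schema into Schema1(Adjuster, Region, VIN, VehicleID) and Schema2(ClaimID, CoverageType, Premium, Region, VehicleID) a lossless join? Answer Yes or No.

Common attributes: {Region, VehicleID}; their closure is {Adjuster, ClaimID, CoverageType, Premium, Region, VIN, VehicleID}.
Since Schema1 ⊆ {Adjuster, ClaimID, CoverageType, Premium, Region, VIN, VehicleID}, the intersection is a superkey of Schema1; the decomposition is lossless.

Yes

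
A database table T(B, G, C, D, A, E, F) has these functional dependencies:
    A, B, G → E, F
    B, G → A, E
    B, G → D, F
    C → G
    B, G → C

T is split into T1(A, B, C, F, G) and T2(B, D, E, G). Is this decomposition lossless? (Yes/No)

Common attributes: {B, G}; their closure is {A, B, C, D, E, F, G}.
T1 is contained in that closure, so T1 ∩ T2 → T1 holds and the join is lossless.

Yes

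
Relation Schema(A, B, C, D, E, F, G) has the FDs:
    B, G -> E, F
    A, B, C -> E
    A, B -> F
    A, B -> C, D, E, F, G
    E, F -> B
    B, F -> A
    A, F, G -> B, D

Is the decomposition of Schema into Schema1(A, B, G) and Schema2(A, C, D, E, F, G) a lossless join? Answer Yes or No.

Schema1 ∩ Schema2 = {A, G}; its closure under F is {A, G}.
Neither Schema1 nor Schema2 is contained in that closure, so the decomposition is lossy.

No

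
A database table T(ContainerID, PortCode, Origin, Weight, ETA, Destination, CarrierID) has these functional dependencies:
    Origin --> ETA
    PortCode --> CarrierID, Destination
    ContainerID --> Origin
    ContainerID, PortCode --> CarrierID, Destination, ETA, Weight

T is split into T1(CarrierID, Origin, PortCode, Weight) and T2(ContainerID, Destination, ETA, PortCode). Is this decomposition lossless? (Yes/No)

No

The shared attributes are {PortCode} and {PortCode}⁺ = {CarrierID, Destination, PortCode}.
Neither T1 nor T2 is contained in that closure, so the decomposition is lossy.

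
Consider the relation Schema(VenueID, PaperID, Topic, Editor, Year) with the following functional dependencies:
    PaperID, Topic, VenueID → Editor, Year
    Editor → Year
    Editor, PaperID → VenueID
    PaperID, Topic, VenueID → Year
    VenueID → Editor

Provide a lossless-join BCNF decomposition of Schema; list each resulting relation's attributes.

{Editor, PaperID, Topic}; {Editor, VenueID}; {Editor, Year}; {PaperID, VenueID}

Candidate keys of the original relation: {Editor, PaperID, Topic}, {PaperID, Topic, VenueID}.
In {Editor, PaperID, Topic, VenueID, Year}, {Editor} is not a superkey ({Editor}⁺ restricted to this set is {Editor, Year}), so split on Editor → Year into {Editor, Year} and {Editor, PaperID, Topic, VenueID}.
{Editor, Year}: every determinant is a superkey — BCNF.
In {Editor, PaperID, Topic, VenueID}, {Editor, PaperID} is not a superkey ({Editor, PaperID}⁺ restricted to this set is {Editor, PaperID, VenueID}), so split on Editor, PaperID → VenueID into {Editor, PaperID, VenueID} and {Editor, PaperID, Topic}.
In {Editor, PaperID, VenueID}, {VenueID} is not a superkey ({VenueID}⁺ restricted to this set is {Editor, VenueID}), so split on VenueID → Editor into {Editor, VenueID} and {PaperID, VenueID}.
{Editor, VenueID}: every determinant is a superkey — BCNF.
{PaperID, VenueID}: every determinant is a superkey — BCNF.
{Editor, PaperID, Topic}: every determinant is a superkey — BCNF.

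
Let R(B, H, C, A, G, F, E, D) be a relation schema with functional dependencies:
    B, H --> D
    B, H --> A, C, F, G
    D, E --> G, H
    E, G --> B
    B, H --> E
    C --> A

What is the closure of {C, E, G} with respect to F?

{A, B, C, E, G}

Start with {C, E, G}.
E, G --> B applies; add {B} → now {B, C, E, G}.
C --> A applies; add {A} → now {A, B, C, E, G}.
No further FD applies.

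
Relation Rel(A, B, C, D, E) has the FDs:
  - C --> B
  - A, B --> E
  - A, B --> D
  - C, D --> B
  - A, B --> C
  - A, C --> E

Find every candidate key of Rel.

No FD produces {A}, so it must be in every candidate key.
{A, B} is a candidate key since {A, B}⁺ = {A, B, C, D, E} covers every attribute.
{A, C} is a candidate key since {A, C}⁺ = {A, B, C, D, E} covers every attribute.
No proper subset of any of these is a key, and no other minimal superkey exists.

{A, B}, {A, C}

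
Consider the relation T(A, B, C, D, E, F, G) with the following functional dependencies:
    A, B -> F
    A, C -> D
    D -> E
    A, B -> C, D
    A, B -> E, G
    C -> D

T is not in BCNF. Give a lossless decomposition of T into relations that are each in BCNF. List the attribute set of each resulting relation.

{A, B, C, F, G}; {C, D}; {D, E}

Candidate key of the original relation: {A, B}.
In {A, B, C, D, E, F, G}, {A, C} is not a superkey ({A, C}⁺ restricted to this set is {A, C, D, E}), so split on A, C -> D, E into {A, C, D, E} and {A, B, C, F, G}.
In {A, C, D, E}, {D} is not a superkey ({D}⁺ restricted to this set is {D, E}), so split on D -> E into {D, E} and {A, C, D}.
{D, E} is in BCNF.
In {A, C, D}, {C} is not a superkey ({C}⁺ restricted to this set is {C, D}), so split on C -> D into {C, D} and {A, C}.
{C, D} is in BCNF.
{A, C} is in BCNF.
{A, B, C, F, G} is in BCNF.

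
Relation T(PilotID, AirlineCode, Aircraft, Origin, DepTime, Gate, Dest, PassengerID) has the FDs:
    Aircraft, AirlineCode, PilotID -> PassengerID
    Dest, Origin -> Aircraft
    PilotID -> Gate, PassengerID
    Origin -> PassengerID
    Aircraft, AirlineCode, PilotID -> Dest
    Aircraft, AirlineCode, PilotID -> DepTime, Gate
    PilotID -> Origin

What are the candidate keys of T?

{AirlineCode, PilotID} never appear on the right of any FD, so every key must include all of them.
Closure of {Aircraft, AirlineCode, PilotID} is {Aircraft, AirlineCode, DepTime, Dest, Gate, Origin, PassengerID, PilotID}, the whole schema; {Aircraft, AirlineCode, PilotID} is a candidate key.
Closure of {AirlineCode, Dest, PilotID} is {Aircraft, AirlineCode, DepTime, Dest, Gate, Origin, PassengerID, PilotID}, the whole schema; {AirlineCode, Dest, PilotID} is a candidate key.
No proper subset of any of these is a key, and no other minimal superkey exists.

{Aircraft, AirlineCode, PilotID}, {AirlineCode, Dest, PilotID}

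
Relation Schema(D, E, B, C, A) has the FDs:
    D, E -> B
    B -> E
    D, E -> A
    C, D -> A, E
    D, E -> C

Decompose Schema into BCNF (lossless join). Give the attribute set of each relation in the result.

Candidate keys of the original relation: {B, D}, {C, D}, {D, E}.
Within {A, B, C, D, E}: {B}⁺ ∩ {A, B, C, D, E} = {B, E}, not the whole set, so B -> E violates BCNF; decompose into {B, E} and {A, B, C, D}.
{B, E} is in BCNF.
{A, B, C, D} is in BCNF.

{A, B, C, D}; {B, E}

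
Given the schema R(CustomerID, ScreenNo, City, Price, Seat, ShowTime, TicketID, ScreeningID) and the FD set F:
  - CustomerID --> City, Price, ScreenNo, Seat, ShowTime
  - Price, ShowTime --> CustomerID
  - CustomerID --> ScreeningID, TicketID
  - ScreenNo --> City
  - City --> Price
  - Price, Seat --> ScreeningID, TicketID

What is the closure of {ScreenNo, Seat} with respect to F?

Start with {ScreenNo, Seat}.
ScreenNo --> City applies; add {City} → now {City, ScreenNo, Seat}.
City --> Price applies; add {Price} → now {City, Price, ScreenNo, Seat}.
Price, Seat --> ScreeningID, TicketID applies; add {ScreeningID, TicketID} → now {City, Price, ScreenNo, ScreeningID, Seat, TicketID}.
No further FD applies.

{City, Price, ScreenNo, ScreeningID, Seat, TicketID}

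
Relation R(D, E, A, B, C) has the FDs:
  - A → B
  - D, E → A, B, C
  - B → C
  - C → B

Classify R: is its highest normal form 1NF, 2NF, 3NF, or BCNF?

Candidate key: {D, E}. Prime attributes: {D, E}.
A → B breaks BCNF: {A}⁺ = {A, B, C}, so {A} is not a superkey.
A → B has non-prime {B} on the right and a non-superkey on the left, so 3NF fails.
No non-prime attribute depends on a proper subset of any candidate key, so 2NF holds.

2NF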